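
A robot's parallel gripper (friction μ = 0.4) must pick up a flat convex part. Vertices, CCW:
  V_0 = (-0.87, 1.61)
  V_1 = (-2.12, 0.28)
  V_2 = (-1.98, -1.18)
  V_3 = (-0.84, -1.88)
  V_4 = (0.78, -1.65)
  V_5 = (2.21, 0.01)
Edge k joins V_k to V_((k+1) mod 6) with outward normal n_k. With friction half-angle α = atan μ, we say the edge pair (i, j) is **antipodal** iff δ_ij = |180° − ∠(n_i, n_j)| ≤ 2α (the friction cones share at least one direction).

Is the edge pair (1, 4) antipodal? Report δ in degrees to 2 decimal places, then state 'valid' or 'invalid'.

α = atan 0.4 = 21.80°;  2α = 43.60°
edge 1: e_1 = (+0.14, -1.46);  n_1 = (-0.9954, -0.0955)
edge 4: e_4 = (+1.43, +1.66);  n_4 = (+0.7576, -0.6527)
∠(n_1, n_4) = 133.78°
δ = |180° − 133.78°| = 46.22°
46.22° > 2α = 43.60°  →  invalid

δ = 46.22°, invalid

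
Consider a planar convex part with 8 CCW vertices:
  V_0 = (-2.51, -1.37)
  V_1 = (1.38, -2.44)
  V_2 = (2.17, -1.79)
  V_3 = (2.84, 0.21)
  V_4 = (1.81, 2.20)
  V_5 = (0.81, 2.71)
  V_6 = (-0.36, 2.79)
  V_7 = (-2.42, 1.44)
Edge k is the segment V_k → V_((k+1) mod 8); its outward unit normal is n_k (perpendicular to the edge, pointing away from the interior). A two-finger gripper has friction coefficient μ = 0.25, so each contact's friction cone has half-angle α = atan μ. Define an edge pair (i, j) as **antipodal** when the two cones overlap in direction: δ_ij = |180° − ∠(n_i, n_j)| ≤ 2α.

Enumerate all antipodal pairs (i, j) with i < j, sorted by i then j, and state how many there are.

α = atan 0.25 = 14.04°;  2α = 28.07°
n_0 = (-0.2652, -0.9642)
n_1 = (+0.6354, -0.7722)
n_2 = (+0.9482, -0.3176)
n_3 = (+0.8881, +0.4597)
n_4 = (+0.4543, +0.8908)
n_5 = (+0.0682, +0.9977)
n_6 = (-0.5481, +0.8364)
n_7 = (-0.9995, +0.0320)
  (0,1): δ = 125.17°  ·
  (0,2): δ = 93.14°  ·
  (0,3): δ = 47.25°  ·
  (0,4): δ = 11.64°  ✓
  (0,5): δ = 11.47°  ✓
  (0,6): δ = 48.62°  ·
  (0,7): δ = 103.55°  ·
  (1,2): δ = 147.97°  ·
  (1,3): δ = 102.08°  ·
  (1,4): δ = 66.47°  ·
  (1,5): δ = 43.36°  ·
  (1,6): δ = 6.21°  ✓
  (1,7): δ = 48.72°  ·
  (2,3): δ = 134.11°  ·
  (2,4): δ = 98.50°  ·
  (2,5): δ = 75.39°  ·
  (2,6): δ = 38.24°  ·
  (2,7): δ = 16.69°  ✓
  (3,4): δ = 144.39°  ·
  (3,5): δ = 121.28°  ·
  (3,6): δ = 84.13°  ·
  (3,7): δ = 29.20°  ·
  (4,5): δ = 156.89°  ·
  (4,6): δ = 119.74°  ·
  (4,7): δ = 64.81°  ·
  (5,6): δ = 142.85°  ·
  (5,7): δ = 87.92°  ·
  (6,7): δ = 125.07°  ·
antipodal pairs: 4

count = 4; pairs: (0,4), (0,5), (1,6), (2,7)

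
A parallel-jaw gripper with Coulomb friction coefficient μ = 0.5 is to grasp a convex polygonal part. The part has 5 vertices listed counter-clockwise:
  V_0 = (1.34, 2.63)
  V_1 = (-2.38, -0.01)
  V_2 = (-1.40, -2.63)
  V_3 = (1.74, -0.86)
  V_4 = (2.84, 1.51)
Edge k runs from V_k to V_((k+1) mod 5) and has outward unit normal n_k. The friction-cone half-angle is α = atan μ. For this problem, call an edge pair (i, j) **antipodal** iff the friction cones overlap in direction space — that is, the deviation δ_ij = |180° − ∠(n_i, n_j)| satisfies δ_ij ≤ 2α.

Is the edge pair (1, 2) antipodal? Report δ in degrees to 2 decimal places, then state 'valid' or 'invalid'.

δ = 81.10°, invalid

α = atan 0.5 = 26.57°;  2α = 53.13°
edge 1: e_1 = (+0.98, -2.62);  n_1 = (-0.9366, -0.3503)
edge 2: e_2 = (+3.14, +1.77);  n_2 = (+0.4911, -0.8711)
∠(n_1, n_2) = 98.90°
δ = |180° − 98.90°| = 81.10°
81.10° > 2α = 53.13°  →  invalid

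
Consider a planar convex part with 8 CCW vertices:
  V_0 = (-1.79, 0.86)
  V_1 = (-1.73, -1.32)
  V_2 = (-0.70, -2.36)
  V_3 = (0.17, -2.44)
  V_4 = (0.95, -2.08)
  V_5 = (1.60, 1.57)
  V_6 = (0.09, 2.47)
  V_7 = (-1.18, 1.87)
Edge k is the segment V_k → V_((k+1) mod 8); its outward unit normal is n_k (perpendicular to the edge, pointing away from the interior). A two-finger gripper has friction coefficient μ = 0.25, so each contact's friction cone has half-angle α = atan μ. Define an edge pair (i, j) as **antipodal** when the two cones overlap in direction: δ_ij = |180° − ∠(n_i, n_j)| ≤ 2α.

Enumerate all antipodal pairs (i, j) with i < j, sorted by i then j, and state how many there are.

count = 5; pairs: (0,4), (1,5), (2,5), (3,6), (4,7)

α = atan 0.25 = 14.04°;  2α = 28.07°
n_0 = (-0.9996, -0.0275)
n_1 = (-0.7105, -0.7037)
n_2 = (-0.0916, -0.9958)
n_3 = (+0.4191, -0.9080)
n_4 = (+0.9845, -0.1753)
n_5 = (+0.5120, +0.8590)
n_6 = (-0.4272, +0.9042)
n_7 = (-0.8560, +0.5170)
  (0,1): δ = 136.85°  ·
  (0,2): δ = 96.83°  ·
  (0,3): δ = 66.80°  ·
  (0,4): δ = 11.67°  ✓
  (0,5): δ = 57.63°  ·
  (0,6): δ = 113.71°  ·
  (0,7): δ = 147.29°  ·
  (1,2): δ = 139.98°  ·
  (1,3): δ = 109.95°  ·
  (1,4): δ = 54.82°  ·
  (1,5): δ = 14.48°  ✓
  (1,6): δ = 70.56°  ·
  (1,7): δ = 104.15°  ·
  (2,3): δ = 149.97°  ·
  (2,4): δ = 94.84°  ·
  (2,5): δ = 25.54°  ✓
  (2,6): δ = 30.54°  ·
  (2,7): δ = 64.12°  ·
  (3,4): δ = 124.87°  ·
  (3,5): δ = 55.57°  ·
  (3,6): δ = 0.51°  ✓
  (3,7): δ = 34.09°  ·
  (4,5): δ = 110.70°  ·
  (4,6): δ = 54.61°  ·
  (4,7): δ = 21.03°  ✓
  (5,6): δ = 123.92°  ·
  (5,7): δ = 90.33°  ·
  (6,7): δ = 146.42°  ·
antipodal pairs: 5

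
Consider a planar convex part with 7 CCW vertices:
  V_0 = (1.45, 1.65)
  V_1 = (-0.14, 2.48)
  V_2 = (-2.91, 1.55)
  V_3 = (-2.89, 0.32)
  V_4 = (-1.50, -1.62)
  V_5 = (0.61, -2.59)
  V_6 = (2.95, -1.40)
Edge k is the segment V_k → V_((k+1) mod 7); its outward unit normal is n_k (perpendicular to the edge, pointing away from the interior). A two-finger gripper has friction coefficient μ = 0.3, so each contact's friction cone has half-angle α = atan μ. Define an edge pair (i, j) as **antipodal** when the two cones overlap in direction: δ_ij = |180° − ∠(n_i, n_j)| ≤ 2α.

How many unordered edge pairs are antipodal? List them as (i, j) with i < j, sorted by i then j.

count = 5; pairs: (0,3), (0,4), (1,5), (2,6), (3,6)

α = atan 0.3 = 16.70°;  2α = 33.40°
n_0 = (+0.4628, +0.8865)
n_1 = (-0.3183, +0.9480)
n_2 = (-0.9999, -0.0163)
n_3 = (-0.8129, -0.5824)
n_4 = (-0.4177, -0.9086)
n_5 = (+0.4533, -0.8914)
n_6 = (+0.8973, +0.4413)
  (0,1): δ = 133.88°  ·
  (0,2): δ = 61.50°  ·
  (0,3): δ = 26.81°  ✓
  (0,4): δ = 2.88°  ✓
  (0,5): δ = 54.52°  ·
  (0,6): δ = 143.75°  ·
  (1,2): δ = 107.63°  ·
  (1,3): δ = 72.94°  ·
  (1,4): δ = 43.25°  ·
  (1,5): δ = 8.40°  ✓
  (1,6): δ = 97.63°  ·
  (2,3): δ = 145.31°  ·
  (2,4): δ = 115.62°  ·
  (2,5): δ = 63.98°  ·
  (2,6): δ = 25.26°  ✓
  (3,4): δ = 150.31°  ·
  (3,5): δ = 98.67°  ·
  (3,6): δ = 9.43°  ✓
  (4,5): δ = 128.36°  ·
  (4,6): δ = 39.12°  ·
  (5,6): δ = 90.77°  ·
antipodal pairs: 5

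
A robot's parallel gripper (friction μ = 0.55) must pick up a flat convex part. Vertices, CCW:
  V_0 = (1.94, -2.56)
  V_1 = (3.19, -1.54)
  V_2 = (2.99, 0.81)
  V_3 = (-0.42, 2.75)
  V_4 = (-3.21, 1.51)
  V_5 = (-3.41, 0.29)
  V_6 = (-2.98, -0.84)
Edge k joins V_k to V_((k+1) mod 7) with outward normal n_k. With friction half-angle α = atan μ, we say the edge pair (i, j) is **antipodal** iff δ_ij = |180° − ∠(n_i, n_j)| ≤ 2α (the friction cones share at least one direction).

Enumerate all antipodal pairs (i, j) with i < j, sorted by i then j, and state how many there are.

α = atan 0.55 = 28.81°;  2α = 57.62°
n_0 = (+0.6322, -0.7748)
n_1 = (+0.9964, +0.0848)
n_2 = (+0.4945, +0.8692)
n_3 = (-0.4061, +0.9138)
n_4 = (-0.9868, +0.1618)
n_5 = (-0.9346, -0.3557)
n_6 = (-0.3300, -0.9440)
  (0,1): δ = 124.35°  ·
  (0,2): δ = 68.85°  ·
  (0,3): δ = 15.25°  ✓
  (0,4): δ = 41.48°  ✓
  (0,5): δ = 71.62°  ·
  (0,6): δ = 121.52°  ·
  (1,2): δ = 124.50°  ·
  (1,3): δ = 70.90°  ·
  (1,4): δ = 14.17°  ✓
  (1,5): δ = 15.97°  ✓
  (1,6): δ = 65.87°  ·
  (2,3): δ = 126.40°  ·
  (2,4): δ = 69.67°  ·
  (2,5): δ = 39.53°  ✓
  (2,6): δ = 10.37°  ✓
  (3,4): δ = 123.27°  ·
  (3,5): δ = 93.13°  ·
  (3,6): δ = 43.23°  ✓
  (4,5): δ = 149.86°  ·
  (4,6): δ = 99.96°  ·
  (5,6): δ = 130.10°  ·
antipodal pairs: 7

count = 7; pairs: (0,3), (0,4), (1,4), (1,5), (2,5), (2,6), (3,6)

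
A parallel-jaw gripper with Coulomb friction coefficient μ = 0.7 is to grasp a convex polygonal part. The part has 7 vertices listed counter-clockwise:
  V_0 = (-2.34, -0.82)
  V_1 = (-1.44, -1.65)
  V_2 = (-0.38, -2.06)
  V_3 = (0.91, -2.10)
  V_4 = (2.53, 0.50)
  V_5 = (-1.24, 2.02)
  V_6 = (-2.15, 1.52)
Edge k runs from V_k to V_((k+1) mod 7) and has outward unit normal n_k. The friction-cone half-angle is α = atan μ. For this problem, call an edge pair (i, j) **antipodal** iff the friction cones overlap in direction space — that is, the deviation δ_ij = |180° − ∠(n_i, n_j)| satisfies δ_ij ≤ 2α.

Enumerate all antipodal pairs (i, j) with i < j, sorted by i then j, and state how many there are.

α = atan 0.7 = 34.99°;  2α = 69.98°
n_0 = (-0.6779, -0.7351)
n_1 = (-0.3607, -0.9327)
n_2 = (-0.0310, -0.9995)
n_3 = (+0.8487, -0.5288)
n_4 = (+0.3739, +0.9275)
n_5 = (-0.4815, +0.8764)
n_6 = (-0.9967, +0.0809)
  (0,1): δ = 158.46°  ·
  (0,2): δ = 139.09°  ·
  (0,3): δ = 79.24°  ·
  (0,4): δ = 20.72°  ✓
  (0,5): δ = 71.47°  ·
  (0,6): δ = 128.04°  ·
  (1,2): δ = 160.63°  ·
  (1,3): δ = 100.78°  ·
  (1,4): δ = 0.81°  ✓
  (1,5): δ = 49.93°  ✓
  (1,6): δ = 106.50°  ·
  (2,3): δ = 120.15°  ·
  (2,4): δ = 20.18°  ✓
  (2,5): δ = 30.56°  ✓
  (2,6): δ = 87.13°  ·
  (3,4): δ = 80.03°  ·
  (3,5): δ = 29.29°  ✓
  (3,6): δ = 27.28°  ✓
  (4,5): δ = 129.25°  ·
  (4,6): δ = 72.68°  ·
  (5,6): δ = 123.43°  ·
antipodal pairs: 7

count = 7; pairs: (0,4), (1,4), (1,5), (2,4), (2,5), (3,5), (3,6)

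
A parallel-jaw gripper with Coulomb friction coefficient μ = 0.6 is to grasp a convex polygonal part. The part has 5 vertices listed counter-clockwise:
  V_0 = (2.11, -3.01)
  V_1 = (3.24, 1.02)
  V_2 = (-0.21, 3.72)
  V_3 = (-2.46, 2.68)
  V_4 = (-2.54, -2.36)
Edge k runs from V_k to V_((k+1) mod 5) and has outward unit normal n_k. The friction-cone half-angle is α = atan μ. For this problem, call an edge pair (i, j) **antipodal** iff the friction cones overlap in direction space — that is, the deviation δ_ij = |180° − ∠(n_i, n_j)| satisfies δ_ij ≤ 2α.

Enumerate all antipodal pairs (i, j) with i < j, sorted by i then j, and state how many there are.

count = 5; pairs: (0,2), (0,3), (1,3), (1,4), (2,4)

α = atan 0.6 = 30.96°;  2α = 61.93°
n_0 = (+0.9629, -0.2700)
n_1 = (+0.6163, +0.7875)
n_2 = (-0.4196, +0.9077)
n_3 = (-0.9999, +0.0159)
n_4 = (-0.1384, -0.9904)
  (0,1): δ = 112.38°  ·
  (0,2): δ = 49.53°  ✓
  (0,3): δ = 14.75°  ✓
  (0,4): δ = 97.71°  ·
  (1,2): δ = 117.15°  ·
  (1,3): δ = 52.86°  ✓
  (1,4): δ = 30.09°  ✓
  (2,3): δ = 115.72°  ·
  (2,4): δ = 32.76°  ✓
  (3,4): δ = 97.05°  ·
antipodal pairs: 5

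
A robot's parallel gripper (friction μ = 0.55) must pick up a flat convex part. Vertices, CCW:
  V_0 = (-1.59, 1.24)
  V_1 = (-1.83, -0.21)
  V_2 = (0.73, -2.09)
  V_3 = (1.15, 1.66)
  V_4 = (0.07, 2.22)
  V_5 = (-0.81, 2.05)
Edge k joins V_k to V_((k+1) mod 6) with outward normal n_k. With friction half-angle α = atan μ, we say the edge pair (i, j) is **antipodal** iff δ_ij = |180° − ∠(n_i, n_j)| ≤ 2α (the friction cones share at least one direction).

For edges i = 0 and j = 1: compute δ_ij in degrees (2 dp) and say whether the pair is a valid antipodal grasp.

δ = 116.89°, invalid

α = atan 0.55 = 28.81°;  2α = 57.62°
edge 0: e_0 = (-0.24, -1.45);  n_0 = (-0.9866, +0.1633)
edge 1: e_1 = (+2.56, -1.88);  n_1 = (-0.5919, -0.8060)
∠(n_0, n_1) = 63.11°
δ = |180° − 63.11°| = 116.89°
116.89° > 2α = 57.62°  →  invalid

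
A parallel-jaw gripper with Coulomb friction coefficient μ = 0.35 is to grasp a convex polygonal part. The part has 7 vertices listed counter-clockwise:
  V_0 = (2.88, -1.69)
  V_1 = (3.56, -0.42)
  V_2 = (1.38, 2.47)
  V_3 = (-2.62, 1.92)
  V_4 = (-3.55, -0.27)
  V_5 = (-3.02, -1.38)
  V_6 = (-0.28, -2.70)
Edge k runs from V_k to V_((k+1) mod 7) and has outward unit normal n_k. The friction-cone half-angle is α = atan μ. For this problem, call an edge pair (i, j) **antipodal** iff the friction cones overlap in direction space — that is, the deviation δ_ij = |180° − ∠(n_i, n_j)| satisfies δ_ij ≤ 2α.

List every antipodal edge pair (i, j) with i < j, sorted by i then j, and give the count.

α = atan 0.35 = 19.29°;  2α = 38.58°
n_0 = (+0.8816, -0.4720)
n_1 = (+0.7983, +0.6022)
n_2 = (-0.1362, +0.9907)
n_3 = (-0.9204, +0.3909)
n_4 = (-0.9024, -0.4309)
n_5 = (-0.4340, -0.9009)
n_6 = (+0.3044, -0.9525)
  (0,1): δ = 114.81°  ·
  (0,2): δ = 54.00°  ·
  (0,3): δ = 5.16°  ✓
  (0,4): δ = 53.69°  ·
  (0,5): δ = 92.44°  ·
  (0,6): δ = 135.89°  ·
  (1,2): δ = 119.20°  ·
  (1,3): δ = 60.04°  ·
  (1,4): δ = 11.50°  ✓
  (1,5): δ = 27.25°  ✓
  (1,6): δ = 70.70°  ·
  (2,3): δ = 120.84°  ·
  (2,4): δ = 72.31°  ·
  (2,5): δ = 33.55°  ✓
  (2,6): δ = 9.90°  ✓
  (3,4): δ = 131.47°  ·
  (3,5): δ = 92.71°  ·
  (3,6): δ = 49.27°  ·
  (4,5): δ = 141.25°  ·
  (4,6): δ = 97.80°  ·
  (5,6): δ = 136.55°  ·
antipodal pairs: 5

count = 5; pairs: (0,3), (1,4), (1,5), (2,5), (2,6)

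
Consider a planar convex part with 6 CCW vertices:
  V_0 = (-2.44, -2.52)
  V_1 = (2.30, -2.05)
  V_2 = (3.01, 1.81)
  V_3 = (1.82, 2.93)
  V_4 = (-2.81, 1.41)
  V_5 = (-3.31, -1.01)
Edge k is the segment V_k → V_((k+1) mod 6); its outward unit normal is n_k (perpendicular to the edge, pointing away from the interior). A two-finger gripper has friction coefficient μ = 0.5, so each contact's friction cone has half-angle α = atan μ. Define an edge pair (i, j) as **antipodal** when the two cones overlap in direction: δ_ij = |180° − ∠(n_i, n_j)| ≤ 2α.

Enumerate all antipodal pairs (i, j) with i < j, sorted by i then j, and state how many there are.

α = atan 0.5 = 26.57°;  2α = 53.13°
n_0 = (+0.0987, -0.9951)
n_1 = (+0.9835, -0.1809)
n_2 = (+0.6854, +0.7282)
n_3 = (-0.3119, +0.9501)
n_4 = (-0.9793, +0.2023)
n_5 = (-0.8665, -0.4992)
  (0,1): δ = 106.09°  ·
  (0,2): δ = 48.93°  ✓
  (0,3): δ = 12.51°  ✓
  (0,4): δ = 72.66°  ·
  (0,5): δ = 114.29°  ·
  (1,2): δ = 122.84°  ·
  (1,3): δ = 61.40°  ·
  (1,4): δ = 1.25°  ✓
  (1,5): δ = 40.37°  ✓
  (2,3): δ = 118.56°  ·
  (2,4): δ = 58.41°  ·
  (2,5): δ = 16.79°  ✓
  (3,4): δ = 119.85°  ·
  (3,5): δ = 78.23°  ·
  (4,5): δ = 138.38°  ·
antipodal pairs: 5

count = 5; pairs: (0,2), (0,3), (1,4), (1,5), (2,5)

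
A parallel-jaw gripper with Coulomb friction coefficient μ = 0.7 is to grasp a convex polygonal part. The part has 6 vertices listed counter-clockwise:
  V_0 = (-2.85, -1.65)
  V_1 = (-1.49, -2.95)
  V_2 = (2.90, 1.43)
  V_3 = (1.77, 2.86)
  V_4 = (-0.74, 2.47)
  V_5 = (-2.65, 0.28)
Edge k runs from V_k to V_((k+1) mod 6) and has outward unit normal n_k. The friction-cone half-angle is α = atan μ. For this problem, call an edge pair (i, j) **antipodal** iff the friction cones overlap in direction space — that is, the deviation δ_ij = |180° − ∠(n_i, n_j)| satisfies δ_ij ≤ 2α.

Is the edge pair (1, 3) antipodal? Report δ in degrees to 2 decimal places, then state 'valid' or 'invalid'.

α = atan 0.7 = 34.99°;  2α = 69.98°
edge 1: e_1 = (+4.39, +4.38);  n_1 = (+0.7063, -0.7079)
edge 3: e_3 = (-2.51, -0.39);  n_3 = (-0.1535, +0.9881)
∠(n_1, n_3) = 143.90°
δ = |180° − 143.90°| = 36.10°
36.10° ≤ 2α = 69.98°  →  valid

δ = 36.10°, valid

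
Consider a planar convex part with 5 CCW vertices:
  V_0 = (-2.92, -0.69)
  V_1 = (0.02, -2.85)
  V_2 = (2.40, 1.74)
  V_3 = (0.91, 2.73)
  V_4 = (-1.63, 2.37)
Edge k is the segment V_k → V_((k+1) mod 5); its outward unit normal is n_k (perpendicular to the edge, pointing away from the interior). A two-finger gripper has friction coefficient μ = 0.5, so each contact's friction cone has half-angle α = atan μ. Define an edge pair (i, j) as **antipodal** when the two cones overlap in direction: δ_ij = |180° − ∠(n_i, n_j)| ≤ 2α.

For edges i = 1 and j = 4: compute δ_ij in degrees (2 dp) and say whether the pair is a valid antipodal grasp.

α = atan 0.5 = 26.57°;  2α = 53.13°
edge 1: e_1 = (+2.38, +4.59);  n_1 = (+0.8878, -0.4603)
edge 4: e_4 = (-1.29, -3.06);  n_4 = (-0.9215, +0.3885)
∠(n_1, n_4) = 175.45°
δ = |180° − 175.45°| = 4.55°
4.55° ≤ 2α = 53.13°  →  valid

δ = 4.55°, valid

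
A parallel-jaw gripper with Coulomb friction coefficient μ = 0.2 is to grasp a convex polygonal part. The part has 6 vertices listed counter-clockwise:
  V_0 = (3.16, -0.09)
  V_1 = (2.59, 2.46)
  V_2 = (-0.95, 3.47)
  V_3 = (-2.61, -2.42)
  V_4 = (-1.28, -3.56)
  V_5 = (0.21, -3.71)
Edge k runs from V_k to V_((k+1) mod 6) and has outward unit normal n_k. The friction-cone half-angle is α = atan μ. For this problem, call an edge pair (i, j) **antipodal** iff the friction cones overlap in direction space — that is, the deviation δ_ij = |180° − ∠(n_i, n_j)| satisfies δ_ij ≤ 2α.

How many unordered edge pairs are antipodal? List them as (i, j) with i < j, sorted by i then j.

α = atan 0.2 = 11.31°;  2α = 22.62°
n_0 = (+0.9759, +0.2181)
n_1 = (+0.2744, +0.9616)
n_2 = (-0.9625, +0.2713)
n_3 = (-0.6508, -0.7593)
n_4 = (-0.1002, -0.9950)
n_5 = (+0.7752, -0.6317)
  (0,1): δ = 118.52°  ·
  (0,2): δ = 28.34°  ·
  (0,3): δ = 36.80°  ·
  (0,4): δ = 71.65°  ·
  (0,5): δ = 128.22°  ·
  (1,2): δ = 89.82°  ·
  (1,3): δ = 24.68°  ·
  (1,4): δ = 10.18°  ✓
  (1,5): δ = 66.75°  ·
  (2,3): δ = 114.86°  ·
  (2,4): δ = 80.01°  ·
  (2,5): δ = 23.44°  ·
  (3,4): δ = 145.15°  ·
  (3,5): δ = 88.58°  ·
  (4,5): δ = 123.43°  ·
antipodal pairs: 1

count = 1; pairs: (1,4)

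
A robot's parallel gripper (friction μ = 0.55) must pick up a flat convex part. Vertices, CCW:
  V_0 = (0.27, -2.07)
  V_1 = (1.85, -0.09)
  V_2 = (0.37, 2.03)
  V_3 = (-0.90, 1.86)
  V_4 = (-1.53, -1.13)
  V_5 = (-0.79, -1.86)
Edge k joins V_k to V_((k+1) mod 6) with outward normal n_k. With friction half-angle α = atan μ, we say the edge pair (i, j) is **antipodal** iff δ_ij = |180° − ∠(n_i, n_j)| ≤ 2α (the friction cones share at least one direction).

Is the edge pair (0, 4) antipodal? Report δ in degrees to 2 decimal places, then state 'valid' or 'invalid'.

δ = 83.98°, invalid

α = atan 0.55 = 28.81°;  2α = 57.62°
edge 0: e_0 = (+1.58, +1.98);  n_0 = (+0.7816, -0.6237)
edge 4: e_4 = (+0.74, -0.73);  n_4 = (-0.7023, -0.7119)
∠(n_0, n_4) = 96.02°
δ = |180° − 96.02°| = 83.98°
83.98° > 2α = 57.62°  →  invalid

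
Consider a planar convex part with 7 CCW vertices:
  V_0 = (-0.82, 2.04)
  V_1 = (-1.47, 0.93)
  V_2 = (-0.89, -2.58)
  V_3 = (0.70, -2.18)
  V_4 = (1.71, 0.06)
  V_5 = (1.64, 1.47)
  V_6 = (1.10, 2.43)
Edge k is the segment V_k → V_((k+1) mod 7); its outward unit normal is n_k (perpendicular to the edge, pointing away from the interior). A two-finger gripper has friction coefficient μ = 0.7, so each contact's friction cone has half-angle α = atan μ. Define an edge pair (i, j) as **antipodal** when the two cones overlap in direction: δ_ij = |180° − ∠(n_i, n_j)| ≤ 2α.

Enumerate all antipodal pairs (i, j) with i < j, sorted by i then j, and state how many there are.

count = 9; pairs: (0,2), (0,3), (0,4), (0,5), (1,3), (1,4), (1,5), (2,6), (3,6)

α = atan 0.7 = 34.99°;  2α = 69.98°
n_0 = (-0.8629, +0.5053)
n_1 = (-0.9866, -0.1630)
n_2 = (+0.2440, -0.9698)
n_3 = (+0.9116, -0.4110)
n_4 = (+0.9988, +0.0496)
n_5 = (+0.8716, +0.4903)
n_6 = (-0.1991, +0.9800)
  (0,1): δ = 140.26°  ·
  (0,2): δ = 45.53°  ✓
  (0,3): δ = 6.08°  ✓
  (0,4): δ = 33.19°  ✓
  (0,5): δ = 59.71°  ✓
  (0,6): δ = 131.83°  ·
  (1,2): δ = 85.26°  ·
  (1,3): δ = 33.65°  ✓
  (1,4): δ = 6.54°  ✓
  (1,5): δ = 19.97°  ✓
  (1,6): δ = 92.10°  ·
  (2,3): δ = 128.39°  ·
  (2,4): δ = 101.28°  ·
  (2,5): δ = 74.76°  ·
  (2,6): δ = 2.64°  ✓
  (3,4): δ = 152.89°  ·
  (3,5): δ = 126.37°  ·
  (3,6): δ = 54.25°  ✓
  (4,5): δ = 153.48°  ·
  (4,6): δ = 81.36°  ·
  (5,6): δ = 107.88°  ·
antipodal pairs: 9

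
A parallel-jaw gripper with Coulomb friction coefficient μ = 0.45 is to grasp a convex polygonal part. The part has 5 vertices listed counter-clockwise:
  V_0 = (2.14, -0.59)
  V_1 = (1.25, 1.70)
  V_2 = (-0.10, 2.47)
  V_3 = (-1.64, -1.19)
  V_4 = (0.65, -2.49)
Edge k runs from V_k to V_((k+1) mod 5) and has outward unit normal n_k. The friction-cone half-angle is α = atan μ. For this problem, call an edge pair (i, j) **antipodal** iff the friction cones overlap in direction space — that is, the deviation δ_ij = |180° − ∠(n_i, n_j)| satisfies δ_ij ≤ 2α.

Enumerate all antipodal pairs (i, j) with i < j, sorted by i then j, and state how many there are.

α = atan 0.45 = 24.23°;  2α = 48.46°
n_0 = (+0.9321, +0.3622)
n_1 = (+0.4954, +0.8686)
n_2 = (-0.9217, +0.3878)
n_3 = (-0.4937, -0.8696)
n_4 = (+0.7869, -0.6171)
  (0,1): δ = 140.94°  ·
  (0,2): δ = 44.06°  ✓
  (0,3): δ = 39.18°  ✓
  (0,4): δ = 120.66°  ·
  (1,2): δ = 83.12°  ·
  (1,3): δ = 0.12°  ✓
  (1,4): δ = 81.60°  ·
  (2,3): δ = 96.76°  ·
  (2,4): δ = 15.28°  ✓
  (3,4): δ = 98.52°  ·
antipodal pairs: 4

count = 4; pairs: (0,2), (0,3), (1,3), (2,4)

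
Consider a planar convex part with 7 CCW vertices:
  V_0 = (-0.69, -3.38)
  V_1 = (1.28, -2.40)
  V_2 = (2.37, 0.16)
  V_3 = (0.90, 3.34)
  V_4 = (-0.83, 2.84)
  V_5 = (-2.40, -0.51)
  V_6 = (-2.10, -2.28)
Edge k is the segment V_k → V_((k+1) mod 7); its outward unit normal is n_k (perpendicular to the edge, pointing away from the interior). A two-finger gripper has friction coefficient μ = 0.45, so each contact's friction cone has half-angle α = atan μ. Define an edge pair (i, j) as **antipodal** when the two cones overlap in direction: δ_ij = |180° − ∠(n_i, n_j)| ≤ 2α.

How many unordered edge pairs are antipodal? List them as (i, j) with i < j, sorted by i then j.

count = 6; pairs: (0,3), (0,4), (1,4), (1,5), (2,5), (2,6)

α = atan 0.45 = 24.23°;  2α = 48.46°
n_0 = (+0.4454, -0.8953)
n_1 = (+0.9201, -0.3917)
n_2 = (+0.9077, +0.4196)
n_3 = (-0.2777, +0.9607)
n_4 = (-0.9055, +0.4244)
n_5 = (-0.9859, -0.1671)
n_6 = (-0.6151, -0.7884)
  (0,1): δ = 139.51°  ·
  (0,2): δ = 91.64°  ·
  (0,3): δ = 10.33°  ✓
  (0,4): δ = 38.44°  ✓
  (0,5): δ = 73.17°  ·
  (0,6): δ = 115.59°  ·
  (1,2): δ = 132.13°  ·
  (1,3): δ = 50.82°  ·
  (1,4): δ = 2.05°  ✓
  (1,5): δ = 32.68°  ✓
  (1,6): δ = 75.10°  ·
  (2,3): δ = 98.69°  ·
  (2,4): δ = 49.92°  ·
  (2,5): δ = 15.19°  ✓
  (2,6): δ = 27.23°  ✓
  (3,4): δ = 131.23°  ·
  (3,5): δ = 96.50°  ·
  (3,6): δ = 54.08°  ·
  (4,5): δ = 145.27°  ·
  (4,6): δ = 102.85°  ·
  (5,6): δ = 137.58°  ·
antipodal pairs: 6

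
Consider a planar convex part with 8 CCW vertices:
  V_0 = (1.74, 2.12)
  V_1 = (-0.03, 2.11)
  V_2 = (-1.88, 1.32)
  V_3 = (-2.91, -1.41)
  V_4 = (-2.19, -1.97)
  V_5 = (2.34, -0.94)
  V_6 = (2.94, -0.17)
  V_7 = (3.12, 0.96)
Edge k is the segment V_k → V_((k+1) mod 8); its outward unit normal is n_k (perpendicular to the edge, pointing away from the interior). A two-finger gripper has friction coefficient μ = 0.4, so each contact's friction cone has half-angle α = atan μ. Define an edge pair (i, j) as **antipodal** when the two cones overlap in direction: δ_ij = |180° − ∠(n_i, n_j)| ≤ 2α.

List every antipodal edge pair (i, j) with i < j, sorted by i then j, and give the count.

count = 7; pairs: (0,3), (0,4), (1,4), (1,5), (2,5), (2,6), (3,7)

α = atan 0.4 = 21.80°;  2α = 43.60°
n_0 = (-0.0056, +1.0000)
n_1 = (-0.3927, +0.9197)
n_2 = (-0.9356, +0.3530)
n_3 = (-0.6139, -0.7894)
n_4 = (+0.2217, -0.9751)
n_5 = (+0.7888, -0.6146)
n_6 = (+0.9875, -0.1573)
n_7 = (+0.6435, +0.7655)
  (0,1): δ = 157.20°  ·
  (0,2): δ = 110.99°  ·
  (0,3): δ = 38.20°  ✓
  (0,4): δ = 12.49°  ✓
  (0,5): δ = 51.75°  ·
  (0,6): δ = 80.63°  ·
  (0,7): δ = 139.63°  ·
  (1,2): δ = 133.79°  ·
  (1,3): δ = 61.00°  ·
  (1,4): δ = 10.31°  ✓
  (1,5): δ = 28.95°  ✓
  (1,6): δ = 57.83°  ·
  (1,7): δ = 116.83°  ·
  (2,3): δ = 107.20°  ·
  (2,4): δ = 56.52°  ·
  (2,5): δ = 17.26°  ✓
  (2,6): δ = 11.62°  ✓
  (2,7): δ = 70.62°  ·
  (3,4): δ = 129.32°  ·
  (3,5): δ = 90.05°  ·
  (3,6): δ = 61.18°  ·
  (3,7): δ = 2.17°  ✓
  (4,5): δ = 140.74°  ·
  (4,6): δ = 111.86°  ·
  (4,7): δ = 52.86°  ·
  (5,6): δ = 151.12°  ·
  (5,7): δ = 92.12°  ·
  (6,7): δ = 121.00°  ·
antipodal pairs: 7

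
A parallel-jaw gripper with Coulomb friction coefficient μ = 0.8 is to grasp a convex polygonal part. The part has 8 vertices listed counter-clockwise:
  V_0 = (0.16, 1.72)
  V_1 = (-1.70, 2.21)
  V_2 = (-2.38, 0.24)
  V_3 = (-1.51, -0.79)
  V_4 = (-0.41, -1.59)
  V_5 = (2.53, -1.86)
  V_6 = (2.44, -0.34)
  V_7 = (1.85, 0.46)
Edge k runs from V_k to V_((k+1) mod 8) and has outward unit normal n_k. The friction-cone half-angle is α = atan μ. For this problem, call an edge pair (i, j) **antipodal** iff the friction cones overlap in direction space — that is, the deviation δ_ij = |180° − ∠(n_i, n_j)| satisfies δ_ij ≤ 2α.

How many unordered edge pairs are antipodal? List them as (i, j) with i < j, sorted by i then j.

α = atan 0.8 = 38.66°;  2α = 77.32°
n_0 = (+0.2547, +0.9670)
n_1 = (-0.9453, +0.3263)
n_2 = (-0.7639, -0.6453)
n_3 = (-0.5882, -0.8087)
n_4 = (-0.0915, -0.9958)
n_5 = (+0.9983, +0.0591)
n_6 = (+0.8048, +0.5935)
n_7 = (+0.5977, +0.8017)
  (0,1): δ = 94.28°  ·
  (0,2): δ = 35.05°  ✓
  (0,3): δ = 21.27°  ✓
  (0,4): δ = 9.51°  ✓
  (0,5): δ = 108.15°  ·
  (0,6): δ = 141.17°  ·
  (0,7): δ = 158.05°  ·
  (1,2): δ = 120.77°  ·
  (1,3): δ = 106.98°  ·
  (1,4): δ = 76.20°  ✓
  (1,5): δ = 22.43°  ✓
  (1,6): δ = 55.45°  ✓
  (1,7): δ = 72.34°  ✓
  (2,3): δ = 166.21°  ·
  (2,4): δ = 135.43°  ·
  (2,5): δ = 36.80°  ✓
  (2,6): δ = 3.78°  ✓
  (2,7): δ = 13.11°  ✓
  (3,4): δ = 149.22°  ·
  (3,5): δ = 50.58°  ✓
  (3,6): δ = 17.56°  ✓
  (3,7): δ = 0.68°  ✓
  (4,5): δ = 81.36°  ·
  (4,6): δ = 48.34°  ✓
  (4,7): δ = 31.46°  ✓
  (5,6): δ = 146.98°  ·
  (5,7): δ = 130.10°  ·
  (6,7): δ = 163.12°  ·
antipodal pairs: 15

count = 15; pairs: (0,2), (0,3), (0,4), (1,4), (1,5), (1,6), (1,7), (2,5), (2,6), (2,7), (3,5), (3,6), (3,7), (4,6), (4,7)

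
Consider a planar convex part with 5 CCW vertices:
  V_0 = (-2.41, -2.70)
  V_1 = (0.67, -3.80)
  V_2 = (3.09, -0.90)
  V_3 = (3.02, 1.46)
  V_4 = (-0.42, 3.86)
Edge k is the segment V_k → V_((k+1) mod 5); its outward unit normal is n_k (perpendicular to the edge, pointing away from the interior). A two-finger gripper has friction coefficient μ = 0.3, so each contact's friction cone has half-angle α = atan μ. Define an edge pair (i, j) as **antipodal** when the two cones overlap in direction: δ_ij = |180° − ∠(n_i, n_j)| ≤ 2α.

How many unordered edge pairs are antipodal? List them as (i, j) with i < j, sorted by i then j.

α = atan 0.3 = 16.70°;  2α = 33.40°
n_0 = (-0.3363, -0.9417)
n_1 = (+0.7678, -0.6407)
n_2 = (+0.9996, +0.0296)
n_3 = (+0.5722, +0.8201)
n_4 = (-0.9569, +0.2903)
  (0,1): δ = 110.19°  ·
  (0,2): δ = 68.65°  ·
  (0,3): δ = 15.25°  ✓
  (0,4): δ = 92.78°  ·
  (1,2): δ = 138.46°  ·
  (1,3): δ = 85.06°  ·
  (1,4): δ = 22.97°  ✓
  (2,3): δ = 126.60°  ·
  (2,4): δ = 18.57°  ✓
  (3,4): δ = 71.97°  ·
antipodal pairs: 3

count = 3; pairs: (0,3), (1,4), (2,4)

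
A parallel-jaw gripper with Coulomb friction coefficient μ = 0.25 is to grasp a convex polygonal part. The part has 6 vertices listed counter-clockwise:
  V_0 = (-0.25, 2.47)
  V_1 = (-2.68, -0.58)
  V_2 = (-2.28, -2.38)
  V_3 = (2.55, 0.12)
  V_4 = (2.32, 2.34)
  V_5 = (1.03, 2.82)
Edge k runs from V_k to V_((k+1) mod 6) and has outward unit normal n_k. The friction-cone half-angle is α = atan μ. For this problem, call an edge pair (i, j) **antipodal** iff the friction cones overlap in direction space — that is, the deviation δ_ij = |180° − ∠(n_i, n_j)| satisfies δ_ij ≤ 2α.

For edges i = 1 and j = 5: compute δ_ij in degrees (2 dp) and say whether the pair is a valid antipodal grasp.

α = atan 0.25 = 14.04°;  2α = 28.07°
edge 1: e_1 = (+0.40, -1.80);  n_1 = (-0.9762, -0.2169)
edge 5: e_5 = (-1.28, -0.35);  n_5 = (-0.2638, +0.9646)
∠(n_1, n_5) = 87.24°
δ = |180° − 87.24°| = 92.76°
92.76° > 2α = 28.07°  →  invalid

δ = 92.76°, invalid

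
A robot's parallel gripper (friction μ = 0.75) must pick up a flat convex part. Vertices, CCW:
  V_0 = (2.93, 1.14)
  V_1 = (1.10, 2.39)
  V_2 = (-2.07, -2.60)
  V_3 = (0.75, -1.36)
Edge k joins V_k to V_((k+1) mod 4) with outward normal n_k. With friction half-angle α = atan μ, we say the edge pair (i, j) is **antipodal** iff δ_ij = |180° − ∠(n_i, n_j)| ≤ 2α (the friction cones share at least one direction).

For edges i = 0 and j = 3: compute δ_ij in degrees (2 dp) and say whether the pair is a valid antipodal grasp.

α = atan 0.75 = 36.87°;  2α = 73.74°
edge 0: e_0 = (-1.83, +1.25);  n_0 = (+0.5640, +0.8257)
edge 3: e_3 = (+2.18, +2.50);  n_3 = (+0.7537, -0.6572)
∠(n_0, n_3) = 96.75°
δ = |180° − 96.75°| = 83.25°
83.25° > 2α = 73.74°  →  invalid

δ = 83.25°, invalid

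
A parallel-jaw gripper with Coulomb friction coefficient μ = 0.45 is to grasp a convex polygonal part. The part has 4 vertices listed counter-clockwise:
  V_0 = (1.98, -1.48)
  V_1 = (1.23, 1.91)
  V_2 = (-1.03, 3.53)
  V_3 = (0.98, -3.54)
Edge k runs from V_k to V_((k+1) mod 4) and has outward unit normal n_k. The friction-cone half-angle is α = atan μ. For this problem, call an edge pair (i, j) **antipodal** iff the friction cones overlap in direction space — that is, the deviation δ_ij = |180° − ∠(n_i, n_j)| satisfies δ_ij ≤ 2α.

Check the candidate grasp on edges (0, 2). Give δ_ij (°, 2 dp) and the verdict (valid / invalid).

δ = 3.40°, valid

α = atan 0.45 = 24.23°;  2α = 48.46°
edge 0: e_0 = (-0.75, +3.39);  n_0 = (+0.9764, +0.2160)
edge 2: e_2 = (+2.01, -7.07);  n_2 = (-0.9619, -0.2735)
∠(n_0, n_2) = 176.60°
δ = |180° − 176.60°| = 3.40°
3.40° ≤ 2α = 48.46°  →  valid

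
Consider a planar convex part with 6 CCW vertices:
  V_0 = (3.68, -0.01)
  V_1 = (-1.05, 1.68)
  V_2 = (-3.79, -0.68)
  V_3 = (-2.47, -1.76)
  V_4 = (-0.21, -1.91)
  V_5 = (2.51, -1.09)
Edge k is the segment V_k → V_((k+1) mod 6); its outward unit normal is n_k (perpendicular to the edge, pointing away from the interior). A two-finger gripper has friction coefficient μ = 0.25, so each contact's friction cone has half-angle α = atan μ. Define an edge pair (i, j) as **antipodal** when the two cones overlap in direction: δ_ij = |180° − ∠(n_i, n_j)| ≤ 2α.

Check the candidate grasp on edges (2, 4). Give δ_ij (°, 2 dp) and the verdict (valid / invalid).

δ = 123.93°, invalid

α = atan 0.25 = 14.04°;  2α = 28.07°
edge 2: e_2 = (+1.32, -1.08);  n_2 = (-0.6332, -0.7740)
edge 4: e_4 = (+2.72, +0.82);  n_4 = (+0.2886, -0.9574)
∠(n_2, n_4) = 56.07°
δ = |180° − 56.07°| = 123.93°
123.93° > 2α = 28.07°  →  invalid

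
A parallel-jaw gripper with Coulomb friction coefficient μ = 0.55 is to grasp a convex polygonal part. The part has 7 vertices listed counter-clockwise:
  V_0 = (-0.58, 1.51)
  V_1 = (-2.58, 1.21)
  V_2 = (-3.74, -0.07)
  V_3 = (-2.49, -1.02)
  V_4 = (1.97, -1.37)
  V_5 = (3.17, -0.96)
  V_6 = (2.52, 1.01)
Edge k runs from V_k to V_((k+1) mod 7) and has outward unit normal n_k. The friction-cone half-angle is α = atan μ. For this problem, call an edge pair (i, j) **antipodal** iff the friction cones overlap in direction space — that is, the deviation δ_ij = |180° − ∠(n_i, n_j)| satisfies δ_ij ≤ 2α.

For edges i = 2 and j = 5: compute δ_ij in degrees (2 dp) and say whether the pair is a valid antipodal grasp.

δ = 34.50°, valid

α = atan 0.55 = 28.81°;  2α = 57.62°
edge 2: e_2 = (+1.25, -0.95);  n_2 = (-0.6051, -0.7962)
edge 5: e_5 = (-0.65, +1.97);  n_5 = (+0.9496, +0.3133)
∠(n_2, n_5) = 145.50°
δ = |180° − 145.50°| = 34.50°
34.50° ≤ 2α = 57.62°  →  valid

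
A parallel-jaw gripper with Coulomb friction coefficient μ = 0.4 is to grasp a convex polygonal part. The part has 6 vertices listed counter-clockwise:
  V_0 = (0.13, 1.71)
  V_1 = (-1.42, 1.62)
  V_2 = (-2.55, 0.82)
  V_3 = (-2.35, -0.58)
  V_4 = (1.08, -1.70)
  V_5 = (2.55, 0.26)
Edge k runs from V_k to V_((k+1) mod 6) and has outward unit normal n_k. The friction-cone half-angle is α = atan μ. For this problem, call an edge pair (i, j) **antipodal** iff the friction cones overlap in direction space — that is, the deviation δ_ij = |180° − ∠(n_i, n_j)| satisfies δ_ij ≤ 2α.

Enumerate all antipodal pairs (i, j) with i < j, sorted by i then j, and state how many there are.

count = 3; pairs: (0,3), (1,4), (3,5)

α = atan 0.4 = 21.80°;  2α = 43.60°
n_0 = (-0.0580, +0.9983)
n_1 = (-0.5778, +0.8162)
n_2 = (-0.9899, -0.1414)
n_3 = (-0.3104, -0.9506)
n_4 = (+0.8000, -0.6000)
n_5 = (+0.5140, +0.8578)
  (0,1): δ = 148.03°  ·
  (0,2): δ = 85.19°  ·
  (0,3): δ = 21.41°  ✓
  (0,4): δ = 49.81°  ·
  (0,5): δ = 145.75°  ·
  (1,2): δ = 117.17°  ·
  (1,3): δ = 53.38°  ·
  (1,4): δ = 17.83°  ✓
  (1,5): δ = 113.77°  ·
  (2,3): δ = 116.21°  ·
  (2,4): δ = 45.00°  ·
  (2,5): δ = 50.94°  ·
  (3,4): δ = 108.79°  ·
  (3,5): δ = 12.85°  ✓
  (4,5): δ = 84.06°  ·
antipodal pairs: 3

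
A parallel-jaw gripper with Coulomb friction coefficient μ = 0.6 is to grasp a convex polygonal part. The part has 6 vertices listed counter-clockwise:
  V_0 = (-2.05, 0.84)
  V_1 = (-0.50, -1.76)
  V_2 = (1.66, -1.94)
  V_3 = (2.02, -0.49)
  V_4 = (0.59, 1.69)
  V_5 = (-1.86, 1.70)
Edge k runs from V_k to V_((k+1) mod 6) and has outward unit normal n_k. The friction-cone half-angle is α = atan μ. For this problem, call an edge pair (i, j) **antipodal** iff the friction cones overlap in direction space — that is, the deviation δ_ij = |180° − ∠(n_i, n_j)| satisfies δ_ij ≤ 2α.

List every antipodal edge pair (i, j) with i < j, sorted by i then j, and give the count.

count = 7; pairs: (0,2), (0,3), (0,4), (1,3), (1,4), (2,5), (3,5)

α = atan 0.6 = 30.96°;  2α = 61.93°
n_0 = (-0.8589, -0.5121)
n_1 = (-0.0830, -0.9965)
n_2 = (+0.9705, -0.2410)
n_3 = (+0.8362, +0.5485)
n_4 = (+0.0041, +1.0000)
n_5 = (-0.9765, +0.2157)
  (0,1): δ = 125.57°  ·
  (0,2): δ = 44.74°  ✓
  (0,3): δ = 2.46°  ✓
  (0,4): δ = 58.96°  ✓
  (0,5): δ = 136.74°  ·
  (1,2): δ = 99.18°  ·
  (1,3): δ = 51.97°  ✓
  (1,4): δ = 4.53°  ✓
  (1,5): δ = 82.31°  ·
  (2,3): δ = 132.79°  ·
  (2,4): δ = 76.29°  ·
  (2,5): δ = 1.48°  ✓
  (3,4): δ = 123.50°  ·
  (3,5): δ = 45.72°  ✓
  (4,5): δ = 102.22°  ·
antipodal pairs: 7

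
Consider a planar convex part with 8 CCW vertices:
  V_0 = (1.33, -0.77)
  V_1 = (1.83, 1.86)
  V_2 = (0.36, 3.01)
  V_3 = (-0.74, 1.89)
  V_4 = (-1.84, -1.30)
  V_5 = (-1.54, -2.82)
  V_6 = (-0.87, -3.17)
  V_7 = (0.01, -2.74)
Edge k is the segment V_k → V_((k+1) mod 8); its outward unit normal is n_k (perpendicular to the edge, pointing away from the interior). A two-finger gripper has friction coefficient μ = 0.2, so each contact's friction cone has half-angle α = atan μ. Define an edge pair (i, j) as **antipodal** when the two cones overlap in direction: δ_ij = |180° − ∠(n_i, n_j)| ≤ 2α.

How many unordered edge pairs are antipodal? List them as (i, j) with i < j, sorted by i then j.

count = 6; pairs: (0,3), (0,4), (1,5), (2,6), (2,7), (3,7)

α = atan 0.2 = 11.31°;  2α = 22.62°
n_0 = (+0.9824, -0.1868)
n_1 = (+0.6162, +0.7876)
n_2 = (-0.7134, +0.7007)
n_3 = (-0.9454, +0.3260)
n_4 = (-0.9811, -0.1936)
n_5 = (-0.4630, -0.8863)
n_6 = (+0.4390, -0.8985)
n_7 = (+0.8308, -0.5566)
  (0,1): δ = 117.27°  ·
  (0,2): δ = 33.72°  ·
  (0,3): δ = 8.26°  ✓
  (0,4): δ = 21.93°  ✓
  (0,5): δ = 73.18°  ·
  (0,6): δ = 126.81°  ·
  (0,7): δ = 156.94°  ·
  (1,2): δ = 96.45°  ·
  (1,3): δ = 70.99°  ·
  (1,4): δ = 40.80°  ·
  (1,5): δ = 10.45°  ✓
  (1,6): δ = 64.08°  ·
  (1,7): δ = 94.21°  ·
  (2,3): δ = 154.54°  ·
  (2,4): δ = 124.35°  ·
  (2,5): δ = 73.10°  ·
  (2,6): δ = 19.47°  ✓
  (2,7): δ = 10.66°  ✓
  (3,4): δ = 149.81°  ·
  (3,5): δ = 98.56°  ·
  (3,6): δ = 44.93°  ·
  (3,7): δ = 14.80°  ✓
  (4,5): δ = 128.75°  ·
  (4,6): δ = 75.12°  ·
  (4,7): δ = 44.99°  ·
  (5,6): δ = 126.38°  ·
  (5,7): δ = 96.24°  ·
  (6,7): δ = 149.87°  ·
antipodal pairs: 6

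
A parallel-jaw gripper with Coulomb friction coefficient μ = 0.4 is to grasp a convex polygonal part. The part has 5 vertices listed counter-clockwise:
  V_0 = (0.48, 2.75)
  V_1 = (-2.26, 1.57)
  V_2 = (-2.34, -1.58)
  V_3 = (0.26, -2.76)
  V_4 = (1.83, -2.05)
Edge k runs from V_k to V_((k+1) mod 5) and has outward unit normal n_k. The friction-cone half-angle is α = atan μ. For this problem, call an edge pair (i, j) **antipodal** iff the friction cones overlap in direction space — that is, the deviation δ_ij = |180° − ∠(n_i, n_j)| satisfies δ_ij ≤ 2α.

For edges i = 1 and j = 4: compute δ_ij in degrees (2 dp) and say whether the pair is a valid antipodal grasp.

α = atan 0.4 = 21.80°;  2α = 43.60°
edge 1: e_1 = (-0.08, -3.15);  n_1 = (-0.9997, +0.0254)
edge 4: e_4 = (-1.35, +4.80);  n_4 = (+0.9627, +0.2707)
∠(n_1, n_4) = 162.84°
δ = |180° − 162.84°| = 17.16°
17.16° ≤ 2α = 43.60°  →  valid

δ = 17.16°, valid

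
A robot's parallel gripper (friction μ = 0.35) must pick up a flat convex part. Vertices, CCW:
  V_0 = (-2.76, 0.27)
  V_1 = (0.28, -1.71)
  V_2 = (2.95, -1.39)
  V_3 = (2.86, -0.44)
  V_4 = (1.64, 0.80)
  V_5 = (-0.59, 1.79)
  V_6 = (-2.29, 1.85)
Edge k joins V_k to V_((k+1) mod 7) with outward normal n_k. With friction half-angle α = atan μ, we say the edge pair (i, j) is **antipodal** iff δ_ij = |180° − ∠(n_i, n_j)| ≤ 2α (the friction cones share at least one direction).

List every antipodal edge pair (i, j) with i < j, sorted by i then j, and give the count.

count = 6; pairs: (0,3), (0,4), (0,5), (1,4), (1,5), (2,6)

α = atan 0.35 = 19.29°;  2α = 38.58°
n_0 = (-0.5458, -0.8379)
n_1 = (+0.1190, -0.9929)
n_2 = (+0.9955, +0.0943)
n_3 = (+0.7128, +0.7013)
n_4 = (+0.4058, +0.9140)
n_5 = (+0.0353, +0.9994)
n_6 = (-0.9585, +0.2851)
  (0,1): δ = 140.09°  ·
  (0,2): δ = 51.51°  ·
  (0,3): δ = 12.39°  ✓
  (0,4): δ = 9.14°  ✓
  (0,5): δ = 31.06°  ✓
  (0,6): δ = 106.51°  ·
  (1,2): δ = 91.42°  ·
  (1,3): δ = 52.30°  ·
  (1,4): δ = 30.77°  ✓
  (1,5): δ = 8.86°  ✓
  (1,6): δ = 66.60°  ·
  (2,3): δ = 140.88°  ·
  (2,4): δ = 119.35°  ·
  (2,5): δ = 97.43°  ·
  (2,6): δ = 21.98°  ✓
  (3,4): δ = 158.47°  ·
  (3,5): δ = 136.56°  ·
  (3,6): δ = 61.10°  ·
  (4,5): δ = 158.08°  ·
  (4,6): δ = 82.63°  ·
  (5,6): δ = 104.54°  ·
antipodal pairs: 6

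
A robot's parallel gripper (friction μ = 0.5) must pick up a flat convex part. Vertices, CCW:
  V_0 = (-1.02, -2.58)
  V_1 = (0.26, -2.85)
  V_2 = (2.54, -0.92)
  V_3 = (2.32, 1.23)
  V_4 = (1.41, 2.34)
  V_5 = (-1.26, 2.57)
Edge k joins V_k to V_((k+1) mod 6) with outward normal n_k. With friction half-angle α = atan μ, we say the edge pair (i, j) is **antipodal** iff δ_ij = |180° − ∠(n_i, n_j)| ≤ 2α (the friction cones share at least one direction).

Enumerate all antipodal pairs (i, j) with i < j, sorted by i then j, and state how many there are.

count = 6; pairs: (0,3), (0,4), (1,4), (1,5), (2,5), (3,5)

α = atan 0.5 = 26.57°;  2α = 53.13°
n_0 = (-0.2064, -0.9785)
n_1 = (+0.6461, -0.7633)
n_2 = (+0.9948, +0.1018)
n_3 = (+0.7733, +0.6340)
n_4 = (+0.0858, +0.9963)
n_5 = (-0.9989, -0.0466)
  (0,1): δ = 127.84°  ·
  (0,2): δ = 72.25°  ·
  (0,3): δ = 38.74°  ✓
  (0,4): δ = 6.99°  ✓
  (0,5): δ = 104.58°  ·
  (1,2): δ = 124.41°  ·
  (1,3): δ = 90.90°  ·
  (1,4): δ = 45.17°  ✓
  (1,5): δ = 52.42°  ✓
  (2,3): δ = 146.50°  ·
  (2,4): δ = 100.77°  ·
  (2,5): δ = 3.17°  ✓
  (3,4): δ = 134.27°  ·
  (3,5): δ = 36.68°  ✓
  (4,5): δ = 82.41°  ·
antipodal pairs: 6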